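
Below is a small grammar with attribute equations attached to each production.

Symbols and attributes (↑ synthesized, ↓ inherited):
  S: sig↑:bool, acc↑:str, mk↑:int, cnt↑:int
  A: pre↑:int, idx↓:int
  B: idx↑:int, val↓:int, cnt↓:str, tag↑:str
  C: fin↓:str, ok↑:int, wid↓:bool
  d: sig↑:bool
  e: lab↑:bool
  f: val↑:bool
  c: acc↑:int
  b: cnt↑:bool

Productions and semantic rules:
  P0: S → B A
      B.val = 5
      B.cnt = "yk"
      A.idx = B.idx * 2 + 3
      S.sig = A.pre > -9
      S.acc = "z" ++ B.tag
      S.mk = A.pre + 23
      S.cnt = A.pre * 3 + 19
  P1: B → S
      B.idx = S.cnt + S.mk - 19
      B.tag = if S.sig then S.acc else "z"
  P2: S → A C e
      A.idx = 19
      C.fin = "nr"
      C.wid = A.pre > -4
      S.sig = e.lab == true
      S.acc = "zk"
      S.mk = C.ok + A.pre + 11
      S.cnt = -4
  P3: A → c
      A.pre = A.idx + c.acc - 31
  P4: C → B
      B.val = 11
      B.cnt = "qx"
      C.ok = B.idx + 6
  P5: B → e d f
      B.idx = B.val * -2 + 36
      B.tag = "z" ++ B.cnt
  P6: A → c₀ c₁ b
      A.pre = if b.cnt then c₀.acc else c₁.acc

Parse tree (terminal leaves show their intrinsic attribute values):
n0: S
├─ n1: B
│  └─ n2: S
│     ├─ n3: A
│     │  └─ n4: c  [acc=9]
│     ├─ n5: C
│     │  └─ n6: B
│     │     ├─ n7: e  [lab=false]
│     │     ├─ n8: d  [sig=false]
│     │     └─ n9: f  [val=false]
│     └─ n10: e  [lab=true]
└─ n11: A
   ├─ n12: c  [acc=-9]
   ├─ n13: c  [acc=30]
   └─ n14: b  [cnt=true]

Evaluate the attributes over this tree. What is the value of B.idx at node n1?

5

1. n1.val = 5  [5]
2. n1.cnt = "yk"  ["yk"]
3. n3.idx = 19  [19]
4. n4.acc = 9  [terminal]
5. n3.pre = -3  [A.idx + c.acc - 31]
6. n5.fin = "nr"  ["nr"]
7. n5.wid = true  [A.pre > -4]
8. n6.val = 11  [11]
9. n6.cnt = "qx"  ["qx"]
10. n7.lab = false  [terminal]
11. n8.sig = false  [terminal]
12. n9.val = false  [terminal]
13. n6.idx = 14  [B.val * -2 + 36]
14. n6.tag = "zqx"  ["z" ++ B.cnt]
15. n5.ok = 20  [B.idx + 6]
16. n10.lab = true  [terminal]
17. n2.sig = true  [e.lab == true]
18. n2.acc = "zk"  ["zk"]
19. n2.mk = 28  [C.ok + A.pre + 11]
20. n2.cnt = -4  [-4]
21. n1.idx = 5  [S.cnt + S.mk - 19]
22. n1.tag = "zk"  [if S.sig then S.acc else "z"]
23. n11.idx = 13  [B.idx * 2 + 3]
24. n12.acc = -9  [terminal]
25. n13.acc = 30  [terminal]
26. n14.cnt = true  [terminal]
27. n11.pre = -9  [if b.cnt then c₀.acc else c₁.acc]
28. n0.sig = false  [A.pre > -9]
29. n0.acc = "zzk"  ["z" ++ B.tag]
30. n0.mk = 14  [A.pre + 23]
31. n0.cnt = -8  [A.pre * 3 + 19]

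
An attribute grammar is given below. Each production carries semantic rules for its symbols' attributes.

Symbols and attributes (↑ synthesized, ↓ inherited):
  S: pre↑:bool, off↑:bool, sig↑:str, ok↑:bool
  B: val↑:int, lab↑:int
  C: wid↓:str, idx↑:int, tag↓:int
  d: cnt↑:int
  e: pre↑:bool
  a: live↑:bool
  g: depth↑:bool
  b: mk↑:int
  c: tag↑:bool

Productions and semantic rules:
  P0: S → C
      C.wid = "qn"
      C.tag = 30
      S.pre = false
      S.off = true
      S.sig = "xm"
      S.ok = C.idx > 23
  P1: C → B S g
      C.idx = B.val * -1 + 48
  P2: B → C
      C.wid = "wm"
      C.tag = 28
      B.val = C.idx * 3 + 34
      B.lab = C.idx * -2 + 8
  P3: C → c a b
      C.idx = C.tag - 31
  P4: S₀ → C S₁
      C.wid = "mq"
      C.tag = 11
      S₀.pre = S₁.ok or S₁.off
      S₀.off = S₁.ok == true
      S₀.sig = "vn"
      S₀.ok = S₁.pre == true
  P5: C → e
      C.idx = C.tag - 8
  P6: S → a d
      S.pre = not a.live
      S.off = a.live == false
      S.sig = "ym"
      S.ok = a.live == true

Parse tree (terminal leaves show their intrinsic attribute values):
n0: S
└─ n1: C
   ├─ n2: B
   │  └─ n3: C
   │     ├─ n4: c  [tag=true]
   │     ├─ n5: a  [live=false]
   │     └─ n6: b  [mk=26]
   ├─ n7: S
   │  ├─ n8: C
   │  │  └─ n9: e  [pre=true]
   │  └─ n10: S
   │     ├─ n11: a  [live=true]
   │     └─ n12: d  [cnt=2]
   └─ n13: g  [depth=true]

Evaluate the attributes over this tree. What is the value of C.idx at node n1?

1. n1.wid = "qn"  ["qn"]
2. n1.tag = 30  [30]
3. n3.wid = "wm"  ["wm"]
4. n3.tag = 28  [28]
5. n4.tag = true  [terminal]
6. n5.live = false  [terminal]
7. n6.mk = 26  [terminal]
8. n3.idx = -3  [C.tag - 31]
9. n2.val = 25  [C.idx * 3 + 34]
10. n2.lab = 14  [C.idx * -2 + 8]
11. n8.wid = "mq"  ["mq"]
12. n8.tag = 11  [11]
13. n9.pre = true  [terminal]
14. n8.idx = 3  [C.tag - 8]
15. n11.live = true  [terminal]
16. n12.cnt = 2  [terminal]
17. n10.pre = false  [not a.live]
18. n10.off = false  [a.live == false]
19. n10.sig = "ym"  ["ym"]
20. n10.ok = true  [a.live == true]
21. n7.pre = true  [S₁.ok or S₁.off]
22. n7.off = true  [S₁.ok == true]
23. n7.sig = "vn"  ["vn"]
24. n7.ok = false  [S₁.pre == true]
25. n13.depth = true  [terminal]
26. n1.idx = 23  [B.val * -1 + 48]
27. n0.pre = false  [false]
28. n0.off = true  [true]
29. n0.sig = "xm"  ["xm"]
30. n0.ok = false  [C.idx > 23]

23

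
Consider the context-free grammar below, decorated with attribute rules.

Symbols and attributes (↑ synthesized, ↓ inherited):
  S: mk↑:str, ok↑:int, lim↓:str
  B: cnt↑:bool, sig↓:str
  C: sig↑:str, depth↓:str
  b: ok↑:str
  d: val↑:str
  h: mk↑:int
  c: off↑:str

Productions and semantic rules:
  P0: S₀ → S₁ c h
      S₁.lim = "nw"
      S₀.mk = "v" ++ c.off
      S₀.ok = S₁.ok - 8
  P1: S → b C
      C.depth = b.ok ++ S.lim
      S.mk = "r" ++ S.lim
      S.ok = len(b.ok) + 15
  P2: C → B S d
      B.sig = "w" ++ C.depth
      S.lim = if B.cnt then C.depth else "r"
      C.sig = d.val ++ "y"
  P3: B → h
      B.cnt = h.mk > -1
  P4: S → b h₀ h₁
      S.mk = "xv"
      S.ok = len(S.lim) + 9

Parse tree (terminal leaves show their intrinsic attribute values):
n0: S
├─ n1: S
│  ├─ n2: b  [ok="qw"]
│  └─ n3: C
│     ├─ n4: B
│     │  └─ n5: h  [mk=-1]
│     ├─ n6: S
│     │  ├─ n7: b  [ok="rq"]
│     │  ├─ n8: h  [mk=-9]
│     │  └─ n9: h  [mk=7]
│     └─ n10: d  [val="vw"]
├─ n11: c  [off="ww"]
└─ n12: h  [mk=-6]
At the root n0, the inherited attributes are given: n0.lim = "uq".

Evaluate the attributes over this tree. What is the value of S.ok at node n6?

10

1. n0.lim = "uq"  [given at root]
2. n1.lim = "nw"  ["nw"]
3. n2.ok = "qw"  [terminal]
4. n3.depth = "qwnw"  [b.ok ++ S.lim]
5. n4.sig = "wqwnw"  ["w" ++ C.depth]
6. n5.mk = -1  [terminal]
7. n4.cnt = false  [h.mk > -1]
8. n6.lim = "r"  [if B.cnt then C.depth else "r"]
9. n7.ok = "rq"  [terminal]
10. n8.mk = -9  [terminal]
11. n9.mk = 7  [terminal]
12. n6.mk = "xv"  ["xv"]
13. n6.ok = 10  [len(S.lim) + 9]
14. n10.val = "vw"  [terminal]
15. n3.sig = "vwy"  [d.val ++ "y"]
16. n1.mk = "rnw"  ["r" ++ S.lim]
17. n1.ok = 17  [len(b.ok) + 15]
18. n11.off = "ww"  [terminal]
19. n12.mk = -6  [terminal]
20. n0.mk = "vww"  ["v" ++ c.off]
21. n0.ok = 9  [S₁.ok - 8]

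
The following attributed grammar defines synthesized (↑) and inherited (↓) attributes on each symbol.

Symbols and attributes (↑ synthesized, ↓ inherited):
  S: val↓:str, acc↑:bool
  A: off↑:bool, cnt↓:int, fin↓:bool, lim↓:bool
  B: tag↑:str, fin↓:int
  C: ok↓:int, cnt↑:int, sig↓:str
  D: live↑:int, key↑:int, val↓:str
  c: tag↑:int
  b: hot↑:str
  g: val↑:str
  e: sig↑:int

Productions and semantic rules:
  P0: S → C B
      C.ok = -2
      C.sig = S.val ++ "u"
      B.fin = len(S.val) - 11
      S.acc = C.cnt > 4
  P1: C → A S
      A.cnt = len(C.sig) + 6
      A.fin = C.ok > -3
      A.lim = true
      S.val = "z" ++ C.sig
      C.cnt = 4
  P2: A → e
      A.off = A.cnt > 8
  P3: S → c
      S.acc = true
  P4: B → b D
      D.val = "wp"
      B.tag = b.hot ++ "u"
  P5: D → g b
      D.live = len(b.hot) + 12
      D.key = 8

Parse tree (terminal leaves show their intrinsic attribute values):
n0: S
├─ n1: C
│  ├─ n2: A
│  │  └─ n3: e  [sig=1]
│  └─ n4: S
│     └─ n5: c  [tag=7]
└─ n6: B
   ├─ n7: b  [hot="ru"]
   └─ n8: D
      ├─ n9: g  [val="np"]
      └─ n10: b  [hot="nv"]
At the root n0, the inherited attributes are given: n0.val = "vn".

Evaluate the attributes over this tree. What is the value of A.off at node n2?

1. n0.val = "vn"  [given at root]
2. n1.ok = -2  [-2]
3. n1.sig = "vnu"  [S.val ++ "u"]
4. n2.cnt = 9  [len(C.sig) + 6]
5. n2.fin = true  [C.ok > -3]
6. n2.lim = true  [true]
7. n3.sig = 1  [terminal]
8. n2.off = true  [A.cnt > 8]
9. n4.val = "zvnu"  ["z" ++ C.sig]
10. n5.tag = 7  [terminal]
11. n4.acc = true  [true]
12. n1.cnt = 4  [4]
13. n6.fin = -9  [len(S.val) - 11]
14. n7.hot = "ru"  [terminal]
15. n8.val = "wp"  ["wp"]
16. n9.val = "np"  [terminal]
17. n10.hot = "nv"  [terminal]
18. n8.live = 14  [len(b.hot) + 12]
19. n8.key = 8  [8]
20. n6.tag = "ruu"  [b.hot ++ "u"]
21. n0.acc = false  [C.cnt > 4]

true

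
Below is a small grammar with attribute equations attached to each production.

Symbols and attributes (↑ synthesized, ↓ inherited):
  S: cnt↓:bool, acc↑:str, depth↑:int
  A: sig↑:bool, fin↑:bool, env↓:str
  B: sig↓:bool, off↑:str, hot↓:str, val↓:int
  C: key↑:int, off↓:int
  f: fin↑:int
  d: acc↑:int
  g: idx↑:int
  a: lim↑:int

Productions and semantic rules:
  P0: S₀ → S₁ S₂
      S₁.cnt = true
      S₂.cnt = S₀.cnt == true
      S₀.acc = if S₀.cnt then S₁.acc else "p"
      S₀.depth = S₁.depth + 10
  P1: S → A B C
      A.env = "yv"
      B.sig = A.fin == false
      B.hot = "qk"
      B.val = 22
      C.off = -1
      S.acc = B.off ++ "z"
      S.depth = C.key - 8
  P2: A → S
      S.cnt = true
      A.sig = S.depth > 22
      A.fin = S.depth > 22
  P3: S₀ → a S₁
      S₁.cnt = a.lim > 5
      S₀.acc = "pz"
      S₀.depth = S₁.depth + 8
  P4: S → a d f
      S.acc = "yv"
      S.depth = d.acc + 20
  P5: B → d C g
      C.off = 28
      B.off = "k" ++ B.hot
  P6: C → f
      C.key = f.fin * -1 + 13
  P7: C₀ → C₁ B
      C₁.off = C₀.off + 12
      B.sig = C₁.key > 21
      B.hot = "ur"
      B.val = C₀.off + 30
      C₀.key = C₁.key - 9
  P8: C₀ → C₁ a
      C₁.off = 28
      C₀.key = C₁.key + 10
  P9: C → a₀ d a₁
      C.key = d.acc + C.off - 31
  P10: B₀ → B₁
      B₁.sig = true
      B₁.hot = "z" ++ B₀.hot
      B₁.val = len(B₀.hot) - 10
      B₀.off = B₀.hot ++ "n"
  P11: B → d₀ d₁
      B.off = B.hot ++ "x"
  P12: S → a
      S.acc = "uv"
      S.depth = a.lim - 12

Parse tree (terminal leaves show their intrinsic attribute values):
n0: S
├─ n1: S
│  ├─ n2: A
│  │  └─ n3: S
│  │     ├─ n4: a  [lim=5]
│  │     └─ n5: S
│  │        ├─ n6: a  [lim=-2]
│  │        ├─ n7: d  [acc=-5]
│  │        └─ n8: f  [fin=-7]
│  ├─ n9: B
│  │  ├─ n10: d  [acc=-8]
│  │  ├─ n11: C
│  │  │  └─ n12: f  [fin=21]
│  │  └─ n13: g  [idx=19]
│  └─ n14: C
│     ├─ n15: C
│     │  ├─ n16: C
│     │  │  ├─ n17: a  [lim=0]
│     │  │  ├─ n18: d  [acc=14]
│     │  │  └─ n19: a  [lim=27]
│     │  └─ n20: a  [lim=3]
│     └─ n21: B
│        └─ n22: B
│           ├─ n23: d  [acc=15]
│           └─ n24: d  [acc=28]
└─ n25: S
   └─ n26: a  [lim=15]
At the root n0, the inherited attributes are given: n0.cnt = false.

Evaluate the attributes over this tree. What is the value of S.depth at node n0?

1. n0.cnt = false  [given at root]
2. n1.cnt = true  [true]
3. n2.env = "yv"  ["yv"]
4. n3.cnt = true  [true]
5. n4.lim = 5  [terminal]
6. n5.cnt = false  [a.lim > 5]
7. n6.lim = -2  [terminal]
8. n7.acc = -5  [terminal]
9. n8.fin = -7  [terminal]
10. n5.acc = "yv"  ["yv"]
11. n5.depth = 15  [d.acc + 20]
12. n3.acc = "pz"  ["pz"]
13. n3.depth = 23  [S₁.depth + 8]
14. n2.sig = true  [S.depth > 22]
15. n2.fin = true  [S.depth > 22]
16. n9.sig = false  [A.fin == false]
17. n9.hot = "qk"  ["qk"]
18. n9.val = 22  [22]
19. n10.acc = -8  [terminal]
20. n11.off = 28  [28]
21. n12.fin = 21  [terminal]
22. n11.key = -8  [f.fin * -1 + 13]
23. n13.idx = 19  [terminal]
24. n9.off = "kqk"  ["k" ++ B.hot]
25. n14.off = -1  [-1]
26. n15.off = 11  [C₀.off + 12]
27. n16.off = 28  [28]
28. n17.lim = 0  [terminal]
29. n18.acc = 14  [terminal]
30. n19.lim = 27  [terminal]
31. n16.key = 11  [d.acc + C.off - 31]
32. n20.lim = 3  [terminal]
33. n15.key = 21  [C₁.key + 10]
34. n21.sig = false  [C₁.key > 21]
35. n21.hot = "ur"  ["ur"]
36. n21.val = 29  [C₀.off + 30]
37. n22.sig = true  [true]
38. n22.hot = "zur"  ["z" ++ B₀.hot]
39. n22.val = -8  [len(B₀.hot) - 10]
40. n23.acc = 15  [terminal]
41. n24.acc = 28  [terminal]
42. n22.off = "zurx"  [B.hot ++ "x"]
43. n21.off = "urn"  [B₀.hot ++ "n"]
44. n14.key = 12  [C₁.key - 9]
45. n1.acc = "kqkz"  [B.off ++ "z"]
46. n1.depth = 4  [C.key - 8]
47. n25.cnt = false  [S₀.cnt == true]
48. n26.lim = 15  [terminal]
49. n25.acc = "uv"  ["uv"]
50. n25.depth = 3  [a.lim - 12]
51. n0.acc = "p"  [if S₀.cnt then S₁.acc else "p"]
52. n0.depth = 14  [S₁.depth + 10]

14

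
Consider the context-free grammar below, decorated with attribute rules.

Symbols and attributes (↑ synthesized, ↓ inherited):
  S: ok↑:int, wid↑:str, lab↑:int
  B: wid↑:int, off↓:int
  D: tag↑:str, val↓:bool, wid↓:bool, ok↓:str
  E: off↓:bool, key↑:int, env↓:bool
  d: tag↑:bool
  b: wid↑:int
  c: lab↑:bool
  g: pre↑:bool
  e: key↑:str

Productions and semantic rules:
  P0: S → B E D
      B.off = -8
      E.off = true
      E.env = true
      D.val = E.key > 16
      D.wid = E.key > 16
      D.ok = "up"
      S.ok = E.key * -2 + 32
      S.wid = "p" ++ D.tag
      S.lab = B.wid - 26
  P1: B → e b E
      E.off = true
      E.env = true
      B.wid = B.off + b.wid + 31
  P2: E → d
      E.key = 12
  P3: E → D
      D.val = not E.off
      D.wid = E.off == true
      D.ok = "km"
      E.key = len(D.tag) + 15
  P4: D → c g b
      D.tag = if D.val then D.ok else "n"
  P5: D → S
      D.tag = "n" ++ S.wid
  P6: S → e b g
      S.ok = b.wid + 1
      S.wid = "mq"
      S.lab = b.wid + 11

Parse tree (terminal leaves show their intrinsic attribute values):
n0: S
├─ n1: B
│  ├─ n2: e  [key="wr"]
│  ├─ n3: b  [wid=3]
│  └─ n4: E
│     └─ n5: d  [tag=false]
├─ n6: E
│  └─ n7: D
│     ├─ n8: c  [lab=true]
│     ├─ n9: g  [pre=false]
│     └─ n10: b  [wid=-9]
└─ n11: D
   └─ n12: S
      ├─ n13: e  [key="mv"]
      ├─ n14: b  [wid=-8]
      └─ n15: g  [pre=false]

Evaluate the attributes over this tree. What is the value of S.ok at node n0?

0

1. n1.off = -8  [-8]
2. n2.key = "wr"  [terminal]
3. n3.wid = 3  [terminal]
4. n4.off = true  [true]
5. n4.env = true  [true]
6. n5.tag = false  [terminal]
7. n4.key = 12  [12]
8. n1.wid = 26  [B.off + b.wid + 31]
9. n6.off = true  [true]
10. n6.env = true  [true]
11. n7.val = false  [not E.off]
12. n7.wid = true  [E.off == true]
13. n7.ok = "km"  ["km"]
14. n8.lab = true  [terminal]
15. n9.pre = false  [terminal]
16. n10.wid = -9  [terminal]
17. n7.tag = "n"  [if D.val then D.ok else "n"]
18. n6.key = 16  [len(D.tag) + 15]
19. n11.val = false  [E.key > 16]
20. n11.wid = false  [E.key > 16]
21. n11.ok = "up"  ["up"]
22. n13.key = "mv"  [terminal]
23. n14.wid = -8  [terminal]
24. n15.pre = false  [terminal]
25. n12.ok = -7  [b.wid + 1]
26. n12.wid = "mq"  ["mq"]
27. n12.lab = 3  [b.wid + 11]
28. n11.tag = "nmq"  ["n" ++ S.wid]
29. n0.ok = 0  [E.key * -2 + 32]
30. n0.wid = "pnmq"  ["p" ++ D.tag]
31. n0.lab = 0  [B.wid - 26]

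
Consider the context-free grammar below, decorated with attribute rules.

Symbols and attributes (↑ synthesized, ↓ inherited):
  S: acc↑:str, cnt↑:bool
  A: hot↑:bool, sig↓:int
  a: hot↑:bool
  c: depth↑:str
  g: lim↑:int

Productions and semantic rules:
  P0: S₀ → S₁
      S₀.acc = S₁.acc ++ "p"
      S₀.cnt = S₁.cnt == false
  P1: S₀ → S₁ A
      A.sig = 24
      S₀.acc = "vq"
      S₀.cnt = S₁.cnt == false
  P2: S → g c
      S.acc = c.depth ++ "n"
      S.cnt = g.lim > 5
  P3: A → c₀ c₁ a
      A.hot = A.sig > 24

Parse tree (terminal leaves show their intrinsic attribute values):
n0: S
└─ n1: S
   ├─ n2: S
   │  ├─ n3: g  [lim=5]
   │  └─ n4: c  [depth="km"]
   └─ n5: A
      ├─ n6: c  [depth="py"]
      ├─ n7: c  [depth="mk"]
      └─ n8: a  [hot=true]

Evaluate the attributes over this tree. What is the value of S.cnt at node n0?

false

1. n3.lim = 5  [terminal]
2. n4.depth = "km"  [terminal]
3. n2.acc = "kmn"  [c.depth ++ "n"]
4. n2.cnt = false  [g.lim > 5]
5. n5.sig = 24  [24]
6. n6.depth = "py"  [terminal]
7. n7.depth = "mk"  [terminal]
8. n8.hot = true  [terminal]
9. n5.hot = false  [A.sig > 24]
10. n1.acc = "vq"  ["vq"]
11. n1.cnt = true  [S₁.cnt == false]
12. n0.acc = "vqp"  [S₁.acc ++ "p"]
13. n0.cnt = false  [S₁.cnt == false]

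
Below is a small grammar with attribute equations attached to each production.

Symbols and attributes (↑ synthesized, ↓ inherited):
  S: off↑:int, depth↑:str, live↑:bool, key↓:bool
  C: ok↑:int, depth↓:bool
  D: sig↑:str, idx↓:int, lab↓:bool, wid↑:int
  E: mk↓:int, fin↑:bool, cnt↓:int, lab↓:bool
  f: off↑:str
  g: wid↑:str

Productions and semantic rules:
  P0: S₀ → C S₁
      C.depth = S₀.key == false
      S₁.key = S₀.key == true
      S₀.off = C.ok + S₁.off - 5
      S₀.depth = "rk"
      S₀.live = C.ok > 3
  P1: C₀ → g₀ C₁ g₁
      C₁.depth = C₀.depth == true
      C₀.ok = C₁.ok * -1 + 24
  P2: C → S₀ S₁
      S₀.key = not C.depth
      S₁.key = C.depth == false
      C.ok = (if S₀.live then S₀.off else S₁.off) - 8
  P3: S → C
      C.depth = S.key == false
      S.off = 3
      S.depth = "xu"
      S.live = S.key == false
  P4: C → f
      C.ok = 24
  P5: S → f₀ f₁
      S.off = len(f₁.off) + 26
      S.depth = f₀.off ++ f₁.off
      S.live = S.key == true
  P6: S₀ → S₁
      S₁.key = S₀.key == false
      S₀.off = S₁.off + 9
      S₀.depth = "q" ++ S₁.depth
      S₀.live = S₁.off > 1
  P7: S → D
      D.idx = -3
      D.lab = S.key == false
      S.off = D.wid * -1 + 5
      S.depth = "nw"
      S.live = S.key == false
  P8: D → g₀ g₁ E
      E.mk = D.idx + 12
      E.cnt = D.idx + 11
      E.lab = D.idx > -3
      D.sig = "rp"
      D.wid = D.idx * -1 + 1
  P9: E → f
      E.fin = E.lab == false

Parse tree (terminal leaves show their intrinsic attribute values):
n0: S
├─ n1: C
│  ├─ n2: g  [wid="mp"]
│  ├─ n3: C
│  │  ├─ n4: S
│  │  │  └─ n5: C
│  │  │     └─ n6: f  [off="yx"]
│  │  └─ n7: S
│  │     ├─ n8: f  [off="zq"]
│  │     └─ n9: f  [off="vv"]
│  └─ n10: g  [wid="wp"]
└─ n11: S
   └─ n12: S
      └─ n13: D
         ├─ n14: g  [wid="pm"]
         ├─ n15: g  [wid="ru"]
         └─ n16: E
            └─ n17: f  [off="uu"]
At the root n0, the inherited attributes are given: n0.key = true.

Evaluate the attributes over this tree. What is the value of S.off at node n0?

1. n0.key = true  [given at root]
2. n1.depth = false  [S₀.key == false]
3. n2.wid = "mp"  [terminal]
4. n3.depth = false  [C₀.depth == true]
5. n4.key = true  [not C.depth]
6. n5.depth = false  [S.key == false]
7. n6.off = "yx"  [terminal]
8. n5.ok = 24  [24]
9. n4.off = 3  [3]
10. n4.depth = "xu"  ["xu"]
11. n4.live = false  [S.key == false]
12. n7.key = true  [C.depth == false]
13. n8.off = "zq"  [terminal]
14. n9.off = "vv"  [terminal]
15. n7.off = 28  [len(f₁.off) + 26]
16. n7.depth = "zqvv"  [f₀.off ++ f₁.off]
17. n7.live = true  [S.key == true]
18. n3.ok = 20  [(if S₀.live then S₀.off else S₁.off) - 8]
19. n10.wid = "wp"  [terminal]
20. n1.ok = 4  [C₁.ok * -1 + 24]
21. n11.key = true  [S₀.key == true]
22. n12.key = false  [S₀.key == false]
23. n13.idx = -3  [-3]
24. n13.lab = true  [S.key == false]
25. n14.wid = "pm"  [terminal]
26. n15.wid = "ru"  [terminal]
27. n16.mk = 9  [D.idx + 12]
28. n16.cnt = 8  [D.idx + 11]
29. n16.lab = false  [D.idx > -3]
30. n17.off = "uu"  [terminal]
31. n16.fin = true  [E.lab == false]
32. n13.sig = "rp"  ["rp"]
33. n13.wid = 4  [D.idx * -1 + 1]
34. n12.off = 1  [D.wid * -1 + 5]
35. n12.depth = "nw"  ["nw"]
36. n12.live = true  [S.key == false]
37. n11.off = 10  [S₁.off + 9]
38. n11.depth = "qnw"  ["q" ++ S₁.depth]
39. n11.live = false  [S₁.off > 1]
40. n0.off = 9  [C.ok + S₁.off - 5]
41. n0.depth = "rk"  ["rk"]
42. n0.live = true  [C.ok > 3]

9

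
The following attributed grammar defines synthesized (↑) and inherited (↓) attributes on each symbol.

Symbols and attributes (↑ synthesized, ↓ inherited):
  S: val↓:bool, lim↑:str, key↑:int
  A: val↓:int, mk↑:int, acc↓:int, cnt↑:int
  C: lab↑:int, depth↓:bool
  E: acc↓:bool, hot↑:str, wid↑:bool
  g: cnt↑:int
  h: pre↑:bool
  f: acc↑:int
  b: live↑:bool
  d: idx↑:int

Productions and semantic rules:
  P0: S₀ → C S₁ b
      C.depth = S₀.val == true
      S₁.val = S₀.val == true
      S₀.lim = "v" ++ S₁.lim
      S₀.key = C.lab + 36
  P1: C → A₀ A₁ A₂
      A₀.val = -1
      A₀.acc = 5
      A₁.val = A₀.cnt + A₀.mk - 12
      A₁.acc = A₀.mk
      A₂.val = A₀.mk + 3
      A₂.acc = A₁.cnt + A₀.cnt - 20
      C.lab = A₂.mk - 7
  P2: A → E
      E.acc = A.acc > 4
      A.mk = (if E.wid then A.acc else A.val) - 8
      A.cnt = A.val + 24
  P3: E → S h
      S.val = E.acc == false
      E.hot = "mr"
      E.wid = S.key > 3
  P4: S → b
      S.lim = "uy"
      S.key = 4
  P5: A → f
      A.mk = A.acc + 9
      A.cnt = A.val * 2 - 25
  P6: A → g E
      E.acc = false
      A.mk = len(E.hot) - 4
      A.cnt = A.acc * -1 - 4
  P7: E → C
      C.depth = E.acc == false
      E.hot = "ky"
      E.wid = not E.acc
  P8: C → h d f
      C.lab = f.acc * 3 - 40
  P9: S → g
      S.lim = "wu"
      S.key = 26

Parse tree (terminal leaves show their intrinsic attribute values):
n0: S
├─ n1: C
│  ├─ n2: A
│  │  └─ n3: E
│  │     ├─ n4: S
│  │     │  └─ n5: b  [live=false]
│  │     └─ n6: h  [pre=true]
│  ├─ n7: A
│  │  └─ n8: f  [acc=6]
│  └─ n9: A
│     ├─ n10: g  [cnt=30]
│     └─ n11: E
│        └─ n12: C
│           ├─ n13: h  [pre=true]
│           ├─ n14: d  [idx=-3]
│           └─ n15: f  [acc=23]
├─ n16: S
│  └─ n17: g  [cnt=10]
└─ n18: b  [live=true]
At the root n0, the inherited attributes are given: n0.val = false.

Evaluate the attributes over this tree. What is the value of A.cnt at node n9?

1. n0.val = false  [given at root]
2. n1.depth = false  [S₀.val == true]
3. n2.val = -1  [-1]
4. n2.acc = 5  [5]
5. n3.acc = true  [A.acc > 4]
6. n4.val = false  [E.acc == false]
7. n5.live = false  [terminal]
8. n4.lim = "uy"  ["uy"]
9. n4.key = 4  [4]
10. n6.pre = true  [terminal]
11. n3.hot = "mr"  ["mr"]
12. n3.wid = true  [S.key > 3]
13. n2.mk = -3  [(if E.wid then A.acc else A.val) - 8]
14. n2.cnt = 23  [A.val + 24]
15. n7.val = 8  [A₀.cnt + A₀.mk - 12]
16. n7.acc = -3  [A₀.mk]
17. n8.acc = 6  [terminal]
18. n7.mk = 6  [A.acc + 9]
19. n7.cnt = -9  [A.val * 2 - 25]
20. n9.val = 0  [A₀.mk + 3]
21. n9.acc = -6  [A₁.cnt + A₀.cnt - 20]
22. n10.cnt = 30  [terminal]
23. n11.acc = false  [false]
24. n12.depth = true  [E.acc == false]
25. n13.pre = true  [terminal]
26. n14.idx = -3  [terminal]
27. n15.acc = 23  [terminal]
28. n12.lab = 29  [f.acc * 3 - 40]
29. n11.hot = "ky"  ["ky"]
30. n11.wid = true  [not E.acc]
31. n9.mk = -2  [len(E.hot) - 4]
32. n9.cnt = 2  [A.acc * -1 - 4]
33. n1.lab = -9  [A₂.mk - 7]
34. n16.val = false  [S₀.val == true]
35. n17.cnt = 10  [terminal]
36. n16.lim = "wu"  ["wu"]
37. n16.key = 26  [26]
38. n18.live = true  [terminal]
39. n0.lim = "vwu"  ["v" ++ S₁.lim]
40. n0.key = 27  [C.lab + 36]

2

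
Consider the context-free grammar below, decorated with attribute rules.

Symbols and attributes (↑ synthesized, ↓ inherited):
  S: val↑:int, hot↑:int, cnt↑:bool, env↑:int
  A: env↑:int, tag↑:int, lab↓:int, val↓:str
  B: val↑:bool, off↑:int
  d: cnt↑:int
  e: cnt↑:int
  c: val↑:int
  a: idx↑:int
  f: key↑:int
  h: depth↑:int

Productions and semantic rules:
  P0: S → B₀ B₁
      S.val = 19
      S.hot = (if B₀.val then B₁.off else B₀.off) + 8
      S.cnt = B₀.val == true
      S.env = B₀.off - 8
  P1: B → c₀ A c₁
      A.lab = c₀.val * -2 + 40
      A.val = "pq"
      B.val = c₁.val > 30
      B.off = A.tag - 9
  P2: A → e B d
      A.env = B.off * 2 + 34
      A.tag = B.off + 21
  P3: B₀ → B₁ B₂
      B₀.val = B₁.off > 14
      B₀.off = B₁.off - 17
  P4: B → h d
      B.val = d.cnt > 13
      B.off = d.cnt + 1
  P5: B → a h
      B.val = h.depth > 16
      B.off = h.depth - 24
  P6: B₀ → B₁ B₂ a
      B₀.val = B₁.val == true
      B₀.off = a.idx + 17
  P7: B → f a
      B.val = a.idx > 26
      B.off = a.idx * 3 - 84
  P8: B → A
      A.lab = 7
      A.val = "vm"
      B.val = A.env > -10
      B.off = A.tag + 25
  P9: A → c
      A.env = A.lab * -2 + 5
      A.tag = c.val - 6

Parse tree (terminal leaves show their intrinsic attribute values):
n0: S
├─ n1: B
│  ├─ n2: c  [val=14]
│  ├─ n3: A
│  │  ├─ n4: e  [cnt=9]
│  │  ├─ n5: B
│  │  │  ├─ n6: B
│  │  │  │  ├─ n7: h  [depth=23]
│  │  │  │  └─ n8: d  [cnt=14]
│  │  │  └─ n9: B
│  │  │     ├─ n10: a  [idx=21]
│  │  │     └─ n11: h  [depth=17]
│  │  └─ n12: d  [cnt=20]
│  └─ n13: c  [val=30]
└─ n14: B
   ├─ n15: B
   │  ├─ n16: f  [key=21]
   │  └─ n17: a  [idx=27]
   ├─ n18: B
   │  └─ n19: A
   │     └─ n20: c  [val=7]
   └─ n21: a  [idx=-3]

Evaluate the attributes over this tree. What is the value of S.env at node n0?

1. n2.val = 14  [terminal]
2. n3.lab = 12  [c₀.val * -2 + 40]
3. n3.val = "pq"  ["pq"]
4. n4.cnt = 9  [terminal]
5. n7.depth = 23  [terminal]
6. n8.cnt = 14  [terminal]
7. n6.val = true  [d.cnt > 13]
8. n6.off = 15  [d.cnt + 1]
9. n10.idx = 21  [terminal]
10. n11.depth = 17  [terminal]
11. n9.val = true  [h.depth > 16]
12. n9.off = -7  [h.depth - 24]
13. n5.val = true  [B₁.off > 14]
14. n5.off = -2  [B₁.off - 17]
15. n12.cnt = 20  [terminal]
16. n3.env = 30  [B.off * 2 + 34]
17. n3.tag = 19  [B.off + 21]
18. n13.val = 30  [terminal]
19. n1.val = false  [c₁.val > 30]
20. n1.off = 10  [A.tag - 9]
21. n16.key = 21  [terminal]
22. n17.idx = 27  [terminal]
23. n15.val = true  [a.idx > 26]
24. n15.off = -3  [a.idx * 3 - 84]
25. n19.lab = 7  [7]
26. n19.val = "vm"  ["vm"]
27. n20.val = 7  [terminal]
28. n19.env = -9  [A.lab * -2 + 5]
29. n19.tag = 1  [c.val - 6]
30. n18.val = true  [A.env > -10]
31. n18.off = 26  [A.tag + 25]
32. n21.idx = -3  [terminal]
33. n14.val = true  [B₁.val == true]
34. n14.off = 14  [a.idx + 17]
35. n0.val = 19  [19]
36. n0.hot = 18  [(if B₀.val then B₁.off else B₀.off) + 8]
37. n0.cnt = false  [B₀.val == true]
38. n0.env = 2  [B₀.off - 8]

2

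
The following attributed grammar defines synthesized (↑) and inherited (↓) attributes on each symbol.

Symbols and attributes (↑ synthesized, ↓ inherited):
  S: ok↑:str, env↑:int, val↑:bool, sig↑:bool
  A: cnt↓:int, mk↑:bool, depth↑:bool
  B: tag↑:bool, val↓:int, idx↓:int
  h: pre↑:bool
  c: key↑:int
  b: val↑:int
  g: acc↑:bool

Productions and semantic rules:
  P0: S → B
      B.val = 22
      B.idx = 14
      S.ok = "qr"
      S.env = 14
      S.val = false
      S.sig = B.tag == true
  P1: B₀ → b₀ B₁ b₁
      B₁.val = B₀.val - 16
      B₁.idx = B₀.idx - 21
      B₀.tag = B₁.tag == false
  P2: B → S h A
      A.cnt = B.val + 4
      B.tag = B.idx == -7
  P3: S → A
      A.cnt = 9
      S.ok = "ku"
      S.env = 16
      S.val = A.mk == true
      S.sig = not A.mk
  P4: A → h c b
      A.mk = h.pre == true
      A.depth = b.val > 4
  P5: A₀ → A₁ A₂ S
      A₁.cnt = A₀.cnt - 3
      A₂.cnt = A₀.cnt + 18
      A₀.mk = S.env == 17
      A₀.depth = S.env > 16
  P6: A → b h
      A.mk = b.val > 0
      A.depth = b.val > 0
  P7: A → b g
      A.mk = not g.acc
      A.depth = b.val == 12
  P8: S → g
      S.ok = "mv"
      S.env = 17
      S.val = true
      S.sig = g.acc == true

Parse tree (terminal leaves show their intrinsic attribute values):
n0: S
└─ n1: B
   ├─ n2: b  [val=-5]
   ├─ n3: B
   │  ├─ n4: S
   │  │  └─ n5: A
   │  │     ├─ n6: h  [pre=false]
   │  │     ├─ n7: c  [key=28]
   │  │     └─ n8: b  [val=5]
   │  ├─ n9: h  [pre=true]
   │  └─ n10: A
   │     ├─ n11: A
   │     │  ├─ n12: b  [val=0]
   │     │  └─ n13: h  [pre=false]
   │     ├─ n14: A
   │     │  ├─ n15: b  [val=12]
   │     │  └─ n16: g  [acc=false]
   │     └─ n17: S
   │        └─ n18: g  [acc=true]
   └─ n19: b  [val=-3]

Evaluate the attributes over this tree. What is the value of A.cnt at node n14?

28

1. n1.val = 22  [22]
2. n1.idx = 14  [14]
3. n2.val = -5  [terminal]
4. n3.val = 6  [B₀.val - 16]
5. n3.idx = -7  [B₀.idx - 21]
6. n5.cnt = 9  [9]
7. n6.pre = false  [terminal]
8. n7.key = 28  [terminal]
9. n8.val = 5  [terminal]
10. n5.mk = false  [h.pre == true]
11. n5.depth = true  [b.val > 4]
12. n4.ok = "ku"  ["ku"]
13. n4.env = 16  [16]
14. n4.val = false  [A.mk == true]
15. n4.sig = true  [not A.mk]
16. n9.pre = true  [terminal]
17. n10.cnt = 10  [B.val + 4]
18. n11.cnt = 7  [A₀.cnt - 3]
19. n12.val = 0  [terminal]
20. n13.pre = false  [terminal]
21. n11.mk = false  [b.val > 0]
22. n11.depth = false  [b.val > 0]
23. n14.cnt = 28  [A₀.cnt + 18]
24. n15.val = 12  [terminal]
25. n16.acc = false  [terminal]
26. n14.mk = true  [not g.acc]
27. n14.depth = true  [b.val == 12]
28. n18.acc = true  [terminal]
29. n17.ok = "mv"  ["mv"]
30. n17.env = 17  [17]
31. n17.val = true  [true]
32. n17.sig = true  [g.acc == true]
33. n10.mk = true  [S.env == 17]
34. n10.depth = true  [S.env > 16]
35. n3.tag = true  [B.idx == -7]
36. n19.val = -3  [terminal]
37. n1.tag = false  [B₁.tag == false]
38. n0.ok = "qr"  ["qr"]
39. n0.env = 14  [14]
40. n0.val = false  [false]
41. n0.sig = false  [B.tag == true]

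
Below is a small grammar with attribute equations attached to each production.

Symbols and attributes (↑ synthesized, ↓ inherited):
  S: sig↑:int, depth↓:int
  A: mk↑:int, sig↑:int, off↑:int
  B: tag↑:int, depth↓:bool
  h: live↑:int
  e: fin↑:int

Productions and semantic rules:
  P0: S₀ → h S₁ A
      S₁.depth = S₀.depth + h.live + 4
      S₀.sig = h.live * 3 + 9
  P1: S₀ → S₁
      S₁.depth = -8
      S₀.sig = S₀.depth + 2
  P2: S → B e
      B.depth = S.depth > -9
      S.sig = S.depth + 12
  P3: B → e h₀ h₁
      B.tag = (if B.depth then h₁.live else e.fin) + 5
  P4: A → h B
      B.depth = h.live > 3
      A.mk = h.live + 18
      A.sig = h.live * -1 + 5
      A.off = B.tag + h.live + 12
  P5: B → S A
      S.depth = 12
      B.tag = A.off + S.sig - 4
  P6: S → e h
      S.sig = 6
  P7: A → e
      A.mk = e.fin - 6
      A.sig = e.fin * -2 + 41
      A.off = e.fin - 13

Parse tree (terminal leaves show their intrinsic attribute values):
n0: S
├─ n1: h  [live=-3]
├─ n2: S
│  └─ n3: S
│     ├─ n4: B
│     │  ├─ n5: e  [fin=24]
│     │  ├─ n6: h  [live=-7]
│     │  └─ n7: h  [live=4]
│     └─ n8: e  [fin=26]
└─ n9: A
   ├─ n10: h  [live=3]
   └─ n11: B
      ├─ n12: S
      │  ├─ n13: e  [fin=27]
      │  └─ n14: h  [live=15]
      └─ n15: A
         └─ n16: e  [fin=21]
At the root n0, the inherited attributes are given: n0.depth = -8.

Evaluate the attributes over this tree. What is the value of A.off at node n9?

1. n0.depth = -8  [given at root]
2. n1.live = -3  [terminal]
3. n2.depth = -7  [S₀.depth + h.live + 4]
4. n3.depth = -8  [-8]
5. n4.depth = true  [S.depth > -9]
6. n5.fin = 24  [terminal]
7. n6.live = -7  [terminal]
8. n7.live = 4  [terminal]
9. n4.tag = 9  [(if B.depth then h₁.live else e.fin) + 5]
10. n8.fin = 26  [terminal]
11. n3.sig = 4  [S.depth + 12]
12. n2.sig = -5  [S₀.depth + 2]
13. n10.live = 3  [terminal]
14. n11.depth = false  [h.live > 3]
15. n12.depth = 12  [12]
16. n13.fin = 27  [terminal]
17. n14.live = 15  [terminal]
18. n12.sig = 6  [6]
19. n16.fin = 21  [terminal]
20. n15.mk = 15  [e.fin - 6]
21. n15.sig = -1  [e.fin * -2 + 41]
22. n15.off = 8  [e.fin - 13]
23. n11.tag = 10  [A.off + S.sig - 4]
24. n9.mk = 21  [h.live + 18]
25. n9.sig = 2  [h.live * -1 + 5]
26. n9.off = 25  [B.tag + h.live + 12]
27. n0.sig = 0  [h.live * 3 + 9]

25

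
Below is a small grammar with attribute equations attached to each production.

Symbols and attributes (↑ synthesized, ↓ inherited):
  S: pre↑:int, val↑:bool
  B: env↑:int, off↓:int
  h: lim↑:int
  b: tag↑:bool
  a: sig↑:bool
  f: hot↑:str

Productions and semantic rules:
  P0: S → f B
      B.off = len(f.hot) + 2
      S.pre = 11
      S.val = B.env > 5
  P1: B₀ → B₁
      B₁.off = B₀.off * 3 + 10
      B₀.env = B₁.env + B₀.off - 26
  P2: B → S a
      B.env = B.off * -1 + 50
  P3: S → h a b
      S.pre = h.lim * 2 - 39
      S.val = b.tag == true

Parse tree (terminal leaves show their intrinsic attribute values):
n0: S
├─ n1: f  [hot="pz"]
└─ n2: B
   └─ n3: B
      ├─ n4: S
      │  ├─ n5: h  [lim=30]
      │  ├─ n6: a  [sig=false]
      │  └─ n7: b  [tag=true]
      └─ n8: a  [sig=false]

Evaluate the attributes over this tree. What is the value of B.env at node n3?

1. n1.hot = "pz"  [terminal]
2. n2.off = 4  [len(f.hot) + 2]
3. n3.off = 22  [B₀.off * 3 + 10]
4. n5.lim = 30  [terminal]
5. n6.sig = false  [terminal]
6. n7.tag = true  [terminal]
7. n4.pre = 21  [h.lim * 2 - 39]
8. n4.val = true  [b.tag == true]
9. n8.sig = false  [terminal]
10. n3.env = 28  [B.off * -1 + 50]
11. n2.env = 6  [B₁.env + B₀.off - 26]
12. n0.pre = 11  [11]
13. n0.val = true  [B.env > 5]

28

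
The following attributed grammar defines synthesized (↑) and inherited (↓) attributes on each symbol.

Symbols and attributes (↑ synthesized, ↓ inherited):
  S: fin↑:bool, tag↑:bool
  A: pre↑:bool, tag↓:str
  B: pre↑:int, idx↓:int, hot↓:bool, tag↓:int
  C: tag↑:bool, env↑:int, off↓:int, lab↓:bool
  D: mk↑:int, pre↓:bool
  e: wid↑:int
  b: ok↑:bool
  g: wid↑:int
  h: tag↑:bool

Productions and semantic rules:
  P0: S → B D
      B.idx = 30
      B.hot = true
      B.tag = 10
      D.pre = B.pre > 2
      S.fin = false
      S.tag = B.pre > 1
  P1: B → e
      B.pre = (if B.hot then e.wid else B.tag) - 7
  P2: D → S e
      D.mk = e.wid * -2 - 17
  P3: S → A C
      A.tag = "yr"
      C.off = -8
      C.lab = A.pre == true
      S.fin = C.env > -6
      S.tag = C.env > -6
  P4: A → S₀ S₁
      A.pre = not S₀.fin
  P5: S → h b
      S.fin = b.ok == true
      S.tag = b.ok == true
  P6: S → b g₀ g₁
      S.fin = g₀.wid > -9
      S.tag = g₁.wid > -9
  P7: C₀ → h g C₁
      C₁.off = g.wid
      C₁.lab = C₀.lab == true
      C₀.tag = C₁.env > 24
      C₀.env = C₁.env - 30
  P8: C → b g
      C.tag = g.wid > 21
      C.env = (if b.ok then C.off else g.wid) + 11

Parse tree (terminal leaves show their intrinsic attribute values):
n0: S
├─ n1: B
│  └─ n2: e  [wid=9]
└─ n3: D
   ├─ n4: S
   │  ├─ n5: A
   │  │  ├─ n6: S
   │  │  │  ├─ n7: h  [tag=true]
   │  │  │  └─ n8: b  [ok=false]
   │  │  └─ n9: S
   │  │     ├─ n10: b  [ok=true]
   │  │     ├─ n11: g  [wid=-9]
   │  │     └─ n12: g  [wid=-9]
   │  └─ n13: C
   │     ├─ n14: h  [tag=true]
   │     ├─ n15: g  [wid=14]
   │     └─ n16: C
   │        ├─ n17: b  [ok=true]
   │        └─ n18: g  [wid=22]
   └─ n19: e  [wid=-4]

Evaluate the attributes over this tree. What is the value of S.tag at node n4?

1. n1.idx = 30  [30]
2. n1.hot = true  [true]
3. n1.tag = 10  [10]
4. n2.wid = 9  [terminal]
5. n1.pre = 2  [(if B.hot then e.wid else B.tag) - 7]
6. n3.pre = false  [B.pre > 2]
7. n5.tag = "yr"  ["yr"]
8. n7.tag = true  [terminal]
9. n8.ok = false  [terminal]
10. n6.fin = false  [b.ok == true]
11. n6.tag = false  [b.ok == true]
12. n10.ok = true  [terminal]
13. n11.wid = -9  [terminal]
14. n12.wid = -9  [terminal]
15. n9.fin = false  [g₀.wid > -9]
16. n9.tag = false  [g₁.wid > -9]
17. n5.pre = true  [not S₀.fin]
18. n13.off = -8  [-8]
19. n13.lab = true  [A.pre == true]
20. n14.tag = true  [terminal]
21. n15.wid = 14  [terminal]
22. n16.off = 14  [g.wid]
23. n16.lab = true  [C₀.lab == true]
24. n17.ok = true  [terminal]
25. n18.wid = 22  [terminal]
26. n16.tag = true  [g.wid > 21]
27. n16.env = 25  [(if b.ok then C.off else g.wid) + 11]
28. n13.tag = true  [C₁.env > 24]
29. n13.env = -5  [C₁.env - 30]
30. n4.fin = true  [C.env > -6]
31. n4.tag = true  [C.env > -6]
32. n19.wid = -4  [terminal]
33. n3.mk = -9  [e.wid * -2 - 17]
34. n0.fin = false  [false]
35. n0.tag = true  [B.pre > 1]

true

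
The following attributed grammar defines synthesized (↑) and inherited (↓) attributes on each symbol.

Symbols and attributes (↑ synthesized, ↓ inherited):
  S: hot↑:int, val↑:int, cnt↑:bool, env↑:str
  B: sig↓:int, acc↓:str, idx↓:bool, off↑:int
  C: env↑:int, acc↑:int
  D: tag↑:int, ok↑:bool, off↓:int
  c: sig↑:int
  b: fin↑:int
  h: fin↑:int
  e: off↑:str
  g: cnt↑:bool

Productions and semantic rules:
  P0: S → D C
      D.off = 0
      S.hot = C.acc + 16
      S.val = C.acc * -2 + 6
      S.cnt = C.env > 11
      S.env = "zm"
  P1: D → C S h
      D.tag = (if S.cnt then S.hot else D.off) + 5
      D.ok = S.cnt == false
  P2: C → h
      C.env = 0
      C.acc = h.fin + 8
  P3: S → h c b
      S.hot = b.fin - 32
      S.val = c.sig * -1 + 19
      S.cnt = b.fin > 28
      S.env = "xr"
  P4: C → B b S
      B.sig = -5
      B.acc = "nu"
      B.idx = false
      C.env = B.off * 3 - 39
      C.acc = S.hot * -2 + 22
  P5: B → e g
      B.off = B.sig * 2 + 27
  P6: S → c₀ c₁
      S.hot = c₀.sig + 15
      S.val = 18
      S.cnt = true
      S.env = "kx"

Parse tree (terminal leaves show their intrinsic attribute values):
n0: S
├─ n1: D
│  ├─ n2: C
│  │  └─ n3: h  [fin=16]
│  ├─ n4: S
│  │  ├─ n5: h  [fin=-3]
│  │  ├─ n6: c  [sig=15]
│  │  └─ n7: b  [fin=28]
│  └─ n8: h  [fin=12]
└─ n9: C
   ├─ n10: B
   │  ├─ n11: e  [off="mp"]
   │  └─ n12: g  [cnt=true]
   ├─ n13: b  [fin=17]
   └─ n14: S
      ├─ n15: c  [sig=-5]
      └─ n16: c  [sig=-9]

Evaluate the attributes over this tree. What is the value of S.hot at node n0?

18

1. n1.off = 0  [0]
2. n3.fin = 16  [terminal]
3. n2.env = 0  [0]
4. n2.acc = 24  [h.fin + 8]
5. n5.fin = -3  [terminal]
6. n6.sig = 15  [terminal]
7. n7.fin = 28  [terminal]
8. n4.hot = -4  [b.fin - 32]
9. n4.val = 4  [c.sig * -1 + 19]
10. n4.cnt = false  [b.fin > 28]
11. n4.env = "xr"  ["xr"]
12. n8.fin = 12  [terminal]
13. n1.tag = 5  [(if S.cnt then S.hot else D.off) + 5]
14. n1.ok = true  [S.cnt == false]
15. n10.sig = -5  [-5]
16. n10.acc = "nu"  ["nu"]
17. n10.idx = false  [false]
18. n11.off = "mp"  [terminal]
19. n12.cnt = true  [terminal]
20. n10.off = 17  [B.sig * 2 + 27]
21. n13.fin = 17  [terminal]
22. n15.sig = -5  [terminal]
23. n16.sig = -9  [terminal]
24. n14.hot = 10  [c₀.sig + 15]
25. n14.val = 18  [18]
26. n14.cnt = true  [true]
27. n14.env = "kx"  ["kx"]
28. n9.env = 12  [B.off * 3 - 39]
29. n9.acc = 2  [S.hot * -2 + 22]
30. n0.hot = 18  [C.acc + 16]
31. n0.val = 2  [C.acc * -2 + 6]
32. n0.cnt = true  [C.env > 11]
33. n0.env = "zm"  ["zm"]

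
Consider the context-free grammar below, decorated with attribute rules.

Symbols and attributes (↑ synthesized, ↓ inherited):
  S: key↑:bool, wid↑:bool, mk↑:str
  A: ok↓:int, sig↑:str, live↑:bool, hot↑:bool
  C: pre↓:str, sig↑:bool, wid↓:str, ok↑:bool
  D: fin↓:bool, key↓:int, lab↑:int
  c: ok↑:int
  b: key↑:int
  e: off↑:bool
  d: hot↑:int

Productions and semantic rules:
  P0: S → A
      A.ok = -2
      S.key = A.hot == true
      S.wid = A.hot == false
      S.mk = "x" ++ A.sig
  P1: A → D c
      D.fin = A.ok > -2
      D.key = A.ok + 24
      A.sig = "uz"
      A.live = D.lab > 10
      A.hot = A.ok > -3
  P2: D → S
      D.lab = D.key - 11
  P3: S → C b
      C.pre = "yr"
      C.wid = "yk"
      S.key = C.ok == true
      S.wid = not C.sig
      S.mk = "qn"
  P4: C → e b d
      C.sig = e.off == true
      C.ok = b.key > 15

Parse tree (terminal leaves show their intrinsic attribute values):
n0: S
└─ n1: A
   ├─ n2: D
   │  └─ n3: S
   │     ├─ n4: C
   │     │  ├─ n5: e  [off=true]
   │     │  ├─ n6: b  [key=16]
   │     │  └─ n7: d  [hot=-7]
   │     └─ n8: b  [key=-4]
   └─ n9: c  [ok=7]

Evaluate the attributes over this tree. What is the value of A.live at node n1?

1. n1.ok = -2  [-2]
2. n2.fin = false  [A.ok > -2]
3. n2.key = 22  [A.ok + 24]
4. n4.pre = "yr"  ["yr"]
5. n4.wid = "yk"  ["yk"]
6. n5.off = true  [terminal]
7. n6.key = 16  [terminal]
8. n7.hot = -7  [terminal]
9. n4.sig = true  [e.off == true]
10. n4.ok = true  [b.key > 15]
11. n8.key = -4  [terminal]
12. n3.key = true  [C.ok == true]
13. n3.wid = false  [not C.sig]
14. n3.mk = "qn"  ["qn"]
15. n2.lab = 11  [D.key - 11]
16. n9.ok = 7  [terminal]
17. n1.sig = "uz"  ["uz"]
18. n1.live = true  [D.lab > 10]
19. n1.hot = true  [A.ok > -3]
20. n0.key = true  [A.hot == true]
21. n0.wid = false  [A.hot == false]
22. n0.mk = "xuz"  ["x" ++ A.sig]

true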